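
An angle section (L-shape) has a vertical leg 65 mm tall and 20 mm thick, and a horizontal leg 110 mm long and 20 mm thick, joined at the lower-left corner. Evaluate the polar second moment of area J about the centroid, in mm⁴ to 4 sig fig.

Treat the section as a set of non-overlapping primitives; coordinates are from the bounding-box lower-left.
Vertical leg: 20 × 65, A = 1 300 mm², y = 32.5 mm, Ī = 457 708 mm⁴.
Horizontal leg (remainder): 90 × 20, A = 1 800 mm², y = 10 mm, Ī = 60 000 mm⁴.
Centroid: ȳ = ΣA·y / ΣA = 19.4355 mm.
Transfer each piece to the centroidal x-axis using Ī + A·d² with d = y − 19.4355:
  vertical leg: d = 13.0645 mm → contributes +679 594 mm⁴
  horizontal leg (remainder): d = -9.43548 mm → contributes +220 251 mm⁴
Total I = 899 845 mm⁴.
For the y-axis: x̄ = 41.9355 mm.
Repeating about the centroidal y-axis gives I_y = 3 541 720 mm⁴.
Polar second moment: J = I_x + I_y = 4 441 566 mm⁴.

J ≈ 4.442 × 10⁶ mm⁴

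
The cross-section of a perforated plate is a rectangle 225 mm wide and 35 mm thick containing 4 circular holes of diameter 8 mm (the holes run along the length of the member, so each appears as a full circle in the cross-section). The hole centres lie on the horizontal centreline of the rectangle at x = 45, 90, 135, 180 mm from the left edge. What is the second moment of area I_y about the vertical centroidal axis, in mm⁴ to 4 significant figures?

Decompose the section into non-overlapping parts with the origin at the bottom-left of its bounding rectangle.
Plate: 225 × 35, A = 7 875 mm², x = 112.5 mm, Ī = 33 222 656 mm⁴.
Hole 1 (subtracted): ⌀8, A = 50.2655 mm², x = 45 mm, Ī = 201.062 mm⁴.
Hole 2 (subtracted): ⌀8, A = 50.2655 mm², x = 90 mm, Ī = 201.062 mm⁴.
Hole 3 (subtracted): ⌀8, A = 50.2655 mm², x = 135 mm, Ī = 201.062 mm⁴.
Hole 4 (subtracted): ⌀8, A = 50.2655 mm², x = 180 mm, Ī = 201.062 mm⁴.
By symmetry the centroid is at mid-width, x̄ = 112.5 mm.
Transfer each piece to the vertical centroidal axis using Ī + A·d² with d = x − 112.5:
  plate: d = 0 mm → contributes +33 222 656 mm⁴
  hole 1: d = -67.5 mm → contributes −229 223 mm⁴
  hole 2: d = -22.5 mm → contributes −25 648 mm⁴
  hole 3: d = 22.5 mm → contributes −25 648 mm⁴
  hole 4: d = 67.5 mm → contributes −229 223 mm⁴
Total I = 32 712 914 mm⁴.

I_y ≈ 3.271 × 10⁷ mm⁴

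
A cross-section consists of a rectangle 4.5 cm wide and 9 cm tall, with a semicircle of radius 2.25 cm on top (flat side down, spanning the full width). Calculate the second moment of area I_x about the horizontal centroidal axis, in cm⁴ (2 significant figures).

Split into non-overlapping primitives; take the origin at the lower-left of the bounding box.
Rectangular body: 4.5 × 9, A = 40.5 cm², y = 4.5 cm, Ī = 273.4 cm⁴.
Semicircular cap: semicircle r = 2.25, A = 7.952 cm², y = 9.955 cm, Ī = 2.813 cm⁴.
Centroid: ȳ = ΣA·y / ΣA = 5.395 cm.
Transfer each piece to the horizontal centroidal axis using Ī + A·d² with d = y − 5.395:
  rectangular body: d = -0.8953 cm → contributes +305.8 cm⁴
  semicircular cap: d = 4.56 cm → contributes +168.1 cm⁴
Total I = 474 cm⁴.

I_x ≈ 470 cm⁴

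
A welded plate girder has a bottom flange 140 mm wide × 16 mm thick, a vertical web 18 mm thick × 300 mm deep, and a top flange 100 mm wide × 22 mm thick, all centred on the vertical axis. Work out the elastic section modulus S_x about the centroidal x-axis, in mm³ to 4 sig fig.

Decompose the section into non-overlapping parts with the origin at the bottom-left of its bounding rectangle.
Bottom plate: 140 × 16, A = 2 240 mm², y = 8 mm, Ī = 47786.7 mm⁴.
Web plate: 18 × 300, A = 5 400 mm², y = 166 mm, Ī = 40 500 000 mm⁴.
Top plate: 100 × 22, A = 2 200 mm², y = 327 mm, Ī = 88733.3 mm⁴.
Centroid: ȳ = ΣA·y / ΣA = 166.028 mm.
Transfer each piece to the centroidal x-axis using Ī + A·d² with d = y − 166.028:
  bottom plate: d = -158.028 mm → contributes +55 987 290 mm⁴
  web plate: d = -0.0284553 mm → contributes +40 500 004 mm⁴
  top plate: d = 160.972 mm → contributes +57 094 777 mm⁴
Total I = 153 582 072 mm⁴.
Extreme fibre distance c = 171.972 mm; S = I/c = 893 067 mm³.

S_x ≈ 8.931 × 10⁵ mm³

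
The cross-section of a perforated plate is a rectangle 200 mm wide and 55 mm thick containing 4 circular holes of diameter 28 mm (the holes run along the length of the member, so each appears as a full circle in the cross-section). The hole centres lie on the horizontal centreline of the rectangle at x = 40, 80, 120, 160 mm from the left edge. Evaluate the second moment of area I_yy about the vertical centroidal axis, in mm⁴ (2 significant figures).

Treat the section as a set of non-overlapping primitives; coordinates are from the bounding-box lower-left.
Plate: 200 × 55, A = 11 000 mm², x = 100 mm, Ī = 36 666 667 mm⁴.
Hole 1 (subtracted): ⌀28, A = 615.8 mm², x = 40 mm, Ī = 30 172 mm⁴.
Hole 2 (subtracted): ⌀28, A = 615.8 mm², x = 80 mm, Ī = 30 172 mm⁴.
Hole 3 (subtracted): ⌀28, A = 615.8 mm², x = 120 mm, Ī = 30 172 mm⁴.
Hole 4 (subtracted): ⌀28, A = 615.8 mm², x = 160 mm, Ī = 30 172 mm⁴.
By symmetry the centroid is at mid-width, x̄ = 100 mm.
Transfer each piece to the vertical centroidal axis using Ī + A·d² with d = x − 100:
  plate: d = 0 mm → contributes +36 666 667 mm⁴
  hole 1: d = -60 mm → contributes −2 246 880 mm⁴
  hole 2: d = -20 mm → contributes −276 473 mm⁴
  hole 3: d = 20 mm → contributes −276 473 mm⁴
  hole 4: d = 60 mm → contributes −2 246 880 mm⁴
Total I = 31 619 962 mm⁴.

I_yy ≈ 3.2 × 10⁷ mm⁴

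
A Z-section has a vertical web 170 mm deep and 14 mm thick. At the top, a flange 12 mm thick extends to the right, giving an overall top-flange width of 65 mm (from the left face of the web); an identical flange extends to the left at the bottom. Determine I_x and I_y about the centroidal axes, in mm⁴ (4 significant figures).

Treat the section as a set of non-overlapping primitives; coordinates are from the bounding-box lower-left.
Web: 14 × 170, A = 2 380 mm², y = 85 mm, Ī = 5 731 833 mm⁴.
Top flange (beyond web): 51 × 12, A = 612 mm², y = 164 mm, Ī = 7 344 mm⁴.
Bottom flange (beyond web): 51 × 12, A = 612 mm², y = 6 mm, Ī = 7 344 mm⁴.
Centroid: ȳ = ΣA·y / ΣA = 85 mm.
Transfer each piece to the centroidal x-axis using Ī + A·d² with d = y − 85:
  web: d = 0 mm → contributes +5 731 833 mm⁴
  top flange (beyond web): d = 79 mm → contributes +3 826 836 mm⁴
  bottom flange (beyond web): d = -79 mm → contributes +3 826 836 mm⁴
Total I = 13 385 505 mm⁴.
For the y-axis: x̄ = 58 mm.
Repeating about the centroidal y-axis gives I_y = 1 597 025 mm⁴.

I_x ≈ 1.339 × 10⁷ mm⁴, I_y ≈ 1.597 × 10⁶ mm⁴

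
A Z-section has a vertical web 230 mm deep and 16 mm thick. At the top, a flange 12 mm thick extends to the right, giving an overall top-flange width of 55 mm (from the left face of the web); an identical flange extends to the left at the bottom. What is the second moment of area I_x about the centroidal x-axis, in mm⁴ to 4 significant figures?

Decompose the section into non-overlapping parts with the origin at the bottom-left of its bounding rectangle.
Web: 16 × 230, A = 3 680 mm², y = 115 mm, Ī = 16 222 667 mm⁴.
Top flange (beyond web): 39 × 12, A = 468 mm², y = 224 mm, Ī = 5 616 mm⁴.
Bottom flange (beyond web): 39 × 12, A = 468 mm², y = 6 mm, Ī = 5 616 mm⁴.
Centroid: ȳ = ΣA·y / ΣA = 115 mm.
Transfer each piece to the centroidal x-axis using Ī + A·d² with d = y − 115:
  web: d = 0 mm → contributes +16 222 667 mm⁴
  top flange (beyond web): d = 109 mm → contributes +5 565 924 mm⁴
  bottom flange (beyond web): d = -109 mm → contributes +5 565 924 mm⁴
Total I = 27 354 515 mm⁴.

I_x ≈ 2.735 × 10⁷ mm⁴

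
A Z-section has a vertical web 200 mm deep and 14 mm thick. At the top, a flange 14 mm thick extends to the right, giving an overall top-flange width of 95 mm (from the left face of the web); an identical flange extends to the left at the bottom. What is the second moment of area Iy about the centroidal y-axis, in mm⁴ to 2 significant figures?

Split into non-overlapping primitives; take the origin at the lower-left of the bounding box.
Web: 14 × 200, A = 2 800 mm², x = 88 mm, Ī = 45 733 mm⁴.
Top flange (beyond web): 81 × 14, A = 1 134 mm², x = 135.5 mm, Ī = 620 015 mm⁴.
Bottom flange (beyond web): 81 × 14, A = 1 134 mm², x = 40.5 mm, Ī = 620 015 mm⁴.
Centroid: x̄ = ΣA·x / ΣA = 88 mm.
Transfer each piece to the centroidal y-axis using Ī + A·d² with d = x − 88:
  web: d = 0 mm → contributes +45 733 mm⁴
  top flange (beyond web): d = 47.5 mm → contributes +3 178 602 mm⁴
  bottom flange (beyond web): d = -47.5 mm → contributes +3 178 602 mm⁴
Total I = 6 402 937 mm⁴.

Iy ≈ 6.4 × 10⁶ mm⁴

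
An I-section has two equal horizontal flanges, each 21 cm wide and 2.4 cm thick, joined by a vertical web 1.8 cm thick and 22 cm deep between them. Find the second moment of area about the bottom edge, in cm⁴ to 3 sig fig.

I_base ≈ 4.19 × 10⁴ cm⁴

Decompose the section into non-overlapping parts with the origin at the bottom-left of its bounding rectangle.
Bottom flange: 21 × 2.4, A = 50.4 cm², y = 1.2 cm, Ī = 24.192 cm⁴.
Web: 1.8 × 22, A = 39.6 cm², y = 13.4 cm, Ī = 1597.2 cm⁴.
Top flange: 21 × 2.4, A = 50.4 cm², y = 25.6 cm, Ī = 24.192 cm⁴.
Transfer each piece to the base of the section using Ī + A·d² with d = y − 0:
  bottom flange: d = 1.2 cm → contributes +96.768 cm⁴
  web: d = 13.4 cm → contributes +8707.8 cm⁴
  top flange: d = 25.6 cm → contributes +33 054 cm⁴
Total I = 41 859 cm⁴.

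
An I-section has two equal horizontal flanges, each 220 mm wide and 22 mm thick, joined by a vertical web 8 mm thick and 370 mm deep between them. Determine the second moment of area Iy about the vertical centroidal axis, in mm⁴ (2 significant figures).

Treat the section as a set of non-overlapping primitives; coordinates are from the bounding-box lower-left.
Bottom flange: 220 × 22, A = 4 840 mm², x = 110 mm, Ī = 19 521 333 mm⁴.
Web: 8 × 370, A = 2 960 mm², x = 110 mm, Ī = 15 787 mm⁴.
Top flange: 220 × 22, A = 4 840 mm², x = 110 mm, Ī = 19 521 333 mm⁴.
By symmetry the centroid is at mid-width, x̄ = 110 mm.
All pieces are centred on the vertical centroidal axis, so I = ΣĪ = 39 058 453 mm⁴.

Iy ≈ 3.9 × 10⁷ mm⁴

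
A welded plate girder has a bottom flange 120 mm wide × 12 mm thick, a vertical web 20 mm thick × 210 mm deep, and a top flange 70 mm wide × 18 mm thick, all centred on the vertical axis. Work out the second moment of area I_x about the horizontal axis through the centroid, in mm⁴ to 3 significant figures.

I_x ≈ 4.96 × 10⁷ mm⁴

Decompose the section into non-overlapping parts with the origin at the bottom-left of its bounding rectangle.
Bottom plate: 120 × 12, A = 1 440 mm², y = 6 mm, Ī = 17 280 mm⁴.
Web plate: 20 × 210, A = 4 200 mm², y = 117 mm, Ī = 15 435 000 mm⁴.
Top plate: 70 × 18, A = 1 260 mm², y = 231 mm, Ī = 34 020 mm⁴.
Centroid: ȳ = ΣA·y / ΣA = 114.65 mm.
Transfer each piece to the horizontal axis through the centroid using Ī + A·d² with d = y − 114.65:
  bottom plate: d = -108.65 mm → contributes +17 016 905 mm⁴
  web plate: d = 2.3478 mm → contributes +15 458 152 mm⁴
  top plate: d = 116.35 mm → contributes +17 090 409 mm⁴
Total I = 49 565 465 mm⁴.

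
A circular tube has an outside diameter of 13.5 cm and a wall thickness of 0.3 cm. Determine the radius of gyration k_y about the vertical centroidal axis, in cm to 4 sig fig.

k_y ≈ 4.668 cm

Split into non-overlapping primitives; take the origin at the lower-left of the bounding box.
Outer circle: ⌀13.5, A = 143.139 cm², x = 6.75 cm, Ī = 1630.44 cm⁴.
Bore (subtracted): ⌀12.9, A = 130.698 cm², x = 6.75 cm, Ī = 1359.34 cm⁴.
By symmetry the centroid is at mid-width, x̄ = 6.75 cm.
All pieces are centred on the vertical centroidal axis, so I = ΣĪ (holes subtracted) = 271.099 cm⁴.
Radius of gyration: k = √(I/A) = √(271.099 / 12.4407) = 4.66811 cm.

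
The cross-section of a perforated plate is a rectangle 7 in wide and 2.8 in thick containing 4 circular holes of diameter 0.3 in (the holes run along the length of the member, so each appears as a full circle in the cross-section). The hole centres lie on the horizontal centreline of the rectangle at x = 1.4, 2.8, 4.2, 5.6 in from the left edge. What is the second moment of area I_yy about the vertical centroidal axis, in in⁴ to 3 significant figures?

Split into non-overlapping primitives; take the origin at the lower-left of the bounding box.
Plate: 7 × 2.8, A = 19.6 in², x = 3.5 in, Ī = 80.033 in⁴.
Hole 1 (subtracted): ⌀0.3, A = 0.070686 in², x = 1.4 in, Ī = 0.00039761 in⁴.
Hole 2 (subtracted): ⌀0.3, A = 0.070686 in², x = 2.8 in, Ī = 0.00039761 in⁴.
Hole 3 (subtracted): ⌀0.3, A = 0.070686 in², x = 4.2 in, Ī = 0.00039761 in⁴.
Hole 4 (subtracted): ⌀0.3, A = 0.070686 in², x = 5.6 in, Ī = 0.00039761 in⁴.
By symmetry the centroid is at mid-width, x̄ = 3.5 in.
Transfer each piece to the vertical centroidal axis using Ī + A·d² with d = x − 3.5:
  plate: d = 0 in → contributes +80.033 in⁴
  hole 1: d = -2.1 in → contributes −0.31212 in⁴
  hole 2: d = -0.7 in → contributes −0.035034 in⁴
  hole 3: d = 0.7 in → contributes −0.035034 in⁴
  hole 4: d = 2.1 in → contributes −0.31212 in⁴
Total I = 79.339 in⁴.

I_yy ≈ 79.3 in⁴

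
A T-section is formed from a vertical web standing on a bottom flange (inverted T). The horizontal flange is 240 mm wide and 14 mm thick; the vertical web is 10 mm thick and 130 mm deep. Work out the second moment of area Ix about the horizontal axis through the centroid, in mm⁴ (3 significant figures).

Ix ≈ 6.74 × 10⁶ mm⁴

Decompose the section into non-overlapping parts with the origin at the bottom-left of its bounding rectangle.
Flange: 240 × 14, A = 3 360 mm², y = 7 mm, Ī = 54 880 mm⁴.
Web: 10 × 130, A = 1 300 mm², y = 79 mm, Ī = 1 830 833 mm⁴.
Centroid: ȳ = ΣA·y / ΣA = 27.086 mm.
Transfer each piece to the horizontal axis through the centroid using Ī + A·d² with d = y − 27.086:
  flange: d = -20.086 mm → contributes +1 410 441 mm⁴
  web: d = 51.914 mm → contributes +5 334 438 mm⁴
Total I = 6 744 879 mm⁴.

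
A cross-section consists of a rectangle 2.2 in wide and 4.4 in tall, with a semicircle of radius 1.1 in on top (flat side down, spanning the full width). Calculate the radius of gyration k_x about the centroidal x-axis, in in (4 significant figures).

Break the section into simple shapes (no overlaps), measuring from the bottom-left corner of the bounding box.
Rectangular body: 2.2 × 4.4, A = 9.68 in², y = 2.2 in, Ī = 15.6171 in⁴.
Semicircular cap: semicircle r = 1.1, A = 1.90066 in², y = 4.86685 in, Ī = 0.160695 in⁴.
Centroid: ȳ = ΣA·y / ΣA = 2.63769 in.
Transfer each piece to the centroidal x-axis using Ī + A·d² with d = y − 2.63769:
  rectangular body: d = -0.437695 in → contributes +17.4715 in⁴
  semicircular cap: d = 2.22916 in → contributes +9.60539 in⁴
Total I = 27.0769 in⁴.
Radius of gyration: k = √(I/A) = √(27.0769 / 11.5807) = 1.52909 in.

k_x ≈ 1.529 in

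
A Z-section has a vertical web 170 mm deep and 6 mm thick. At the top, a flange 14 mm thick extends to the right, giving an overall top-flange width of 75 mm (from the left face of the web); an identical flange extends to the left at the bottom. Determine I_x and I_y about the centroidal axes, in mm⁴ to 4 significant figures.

Split into non-overlapping primitives; take the origin at the lower-left of the bounding box.
Web: 6 × 170, A = 1 020 mm², y = 85 mm, Ī = 2 456 500 mm⁴.
Top flange (beyond web): 69 × 14, A = 966 mm², y = 163 mm, Ī = 15 778 mm⁴.
Bottom flange (beyond web): 69 × 14, A = 966 mm², y = 7 mm, Ī = 15 778 mm⁴.
Centroid: ȳ = ΣA·y / ΣA = 85 mm.
Transfer each piece to the centroidal x-axis using Ī + A·d² with d = y − 85:
  web: d = 0 mm → contributes +2 456 500 mm⁴
  top flange (beyond web): d = 78 mm → contributes +5 892 922 mm⁴
  bottom flange (beyond web): d = -78 mm → contributes +5 892 922 mm⁴
Total I = 14 242 344 mm⁴.
For the y-axis: x̄ = 72 mm.
Repeating about the centroidal y-axis gives I_y = 3 486 456 mm⁴.

I_x ≈ 1.424 × 10⁷ mm⁴, I_y ≈ 3.486 × 10⁶ mm⁴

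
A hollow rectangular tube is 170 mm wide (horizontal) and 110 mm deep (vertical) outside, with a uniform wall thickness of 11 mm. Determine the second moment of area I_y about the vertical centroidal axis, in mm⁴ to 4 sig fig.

Break the section into simple shapes (no overlaps), measuring from the bottom-left corner of the bounding box.
Outer rectangle: 170 × 110, A = 18 700 mm², x = 85 mm, Ī = 45 035 833 mm⁴.
Inner void (subtracted): 148 × 88, A = 13 024 mm², x = 85 mm, Ī = 23 773 141 mm⁴.
By symmetry the centroid is at mid-width, x̄ = 85 mm.
All pieces are centred on the vertical centroidal axis, so I = ΣĪ (holes subtracted) = 21 262 692 mm⁴.

I_y ≈ 2.126 × 10⁷ mm⁴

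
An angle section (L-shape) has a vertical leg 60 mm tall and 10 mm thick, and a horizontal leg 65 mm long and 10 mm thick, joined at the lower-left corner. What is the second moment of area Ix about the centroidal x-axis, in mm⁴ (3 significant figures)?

Ix ≈ 3.64 × 10⁵ mm⁴

Treat the section as a set of non-overlapping primitives; coordinates are from the bounding-box lower-left.
Vertical leg: 10 × 60, A = 600 mm², y = 30 mm, Ī = 180 000 mm⁴.
Horizontal leg (remainder): 55 × 10, A = 550 mm², y = 5 mm, Ī = 4583.3 mm⁴.
Centroid: ȳ = ΣA·y / ΣA = 18.043 mm.
Transfer each piece to the centroidal x-axis using Ī + A·d² with d = y − 18.043:
  vertical leg: d = 11.957 mm → contributes +265 775 mm⁴
  horizontal leg (remainder): d = -13.043 mm → contributes +98 156 mm⁴
Total I = 363 931 mm⁴.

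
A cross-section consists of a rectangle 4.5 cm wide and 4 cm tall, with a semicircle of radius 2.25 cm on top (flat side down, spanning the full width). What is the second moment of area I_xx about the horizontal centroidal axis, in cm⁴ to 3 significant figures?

I_xx ≈ 75.0 cm⁴

Break the section into simple shapes (no overlaps), measuring from the bottom-left corner of the bounding box.
Rectangular body: 4.5 × 4, A = 18 cm², y = 2 cm, Ī = 24 cm⁴.
Semicircular cap: semicircle r = 2.25, A = 7.9522 cm², y = 4.9549 cm, Ī = 2.813 cm⁴.
Centroid: ȳ = ΣA·y / ΣA = 2.9054 cm.
Transfer each piece to the horizontal centroidal axis using Ī + A·d² with d = y − 2.9054:
  rectangular body: d = -0.90544 cm → contributes +38.757 cm⁴
  semicircular cap: d = 2.0495 cm → contributes +36.215 cm⁴
Total I = 74.972 cm⁴.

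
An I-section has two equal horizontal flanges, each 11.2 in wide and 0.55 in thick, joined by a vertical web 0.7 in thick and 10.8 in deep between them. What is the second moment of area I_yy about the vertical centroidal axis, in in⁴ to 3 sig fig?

Decompose the section into non-overlapping parts with the origin at the bottom-left of its bounding rectangle.
Bottom flange: 11.2 × 0.55, A = 6.16 in², x = 5.6 in, Ī = 64.393 in⁴.
Web: 0.7 × 10.8, A = 7.56 in², x = 5.6 in, Ī = 0.3087 in⁴.
Top flange: 11.2 × 0.55, A = 6.16 in², x = 5.6 in, Ī = 64.393 in⁴.
By symmetry the centroid is at mid-width, x̄ = 5.6 in.
All pieces are centred on the vertical centroidal axis, so I = ΣĪ = 129.09 in⁴.

I_yy ≈ 129 in⁴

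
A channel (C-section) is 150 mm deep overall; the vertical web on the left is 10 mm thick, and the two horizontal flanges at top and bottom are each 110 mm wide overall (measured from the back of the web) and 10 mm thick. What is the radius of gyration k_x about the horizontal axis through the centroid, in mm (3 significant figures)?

k_x ≈ 60.1 mm

Treat the section as a set of non-overlapping primitives; coordinates are from the bounding-box lower-left.
Web: 10 × 150, A = 1 500 mm², y = 75 mm, Ī = 2 812 500 mm⁴.
Top flange (beyond web): 100 × 10, A = 1 000 mm², y = 145 mm, Ī = 8333.3 mm⁴.
Bottom flange (beyond web): 100 × 10, A = 1 000 mm², y = 5 mm, Ī = 8333.3 mm⁴.
By symmetry the centroid is at mid-height, ȳ = 75 mm.
Transfer each piece to the horizontal axis through the centroid using Ī + A·d² with d = y − 75:
  web: d = 0 mm → contributes +2 812 500 mm⁴
  top flange (beyond web): d = 70 mm → contributes +4 908 333 mm⁴
  bottom flange (beyond web): d = -70 mm → contributes +4 908 333 mm⁴
Total I = 12 629 167 mm⁴.
Radius of gyration: k = √(I/A) = √(12 629 167 / 3 500) = 60.069 mm.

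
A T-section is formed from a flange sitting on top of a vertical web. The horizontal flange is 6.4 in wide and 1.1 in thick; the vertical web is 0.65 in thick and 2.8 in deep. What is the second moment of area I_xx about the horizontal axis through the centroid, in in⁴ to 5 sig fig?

Break the section into simple shapes (no overlaps), measuring from the bottom-left corner of the bounding box.
Flange: 6.4 × 1.1, A = 7.04 in², y = 3.35 in, Ī = 0.7098667 in⁴.
Web: 0.65 × 2.8, A = 1.82 in², y = 1.4 in, Ī = 1.189067 in⁴.
Centroid: ȳ = ΣA·y / ΣA = 2.949436 in.
Transfer each piece to the horizontal axis through the centroid using Ī + A·d² with d = y − 2.949436:
  flange: d = 0.4005643 in → contributes +1.839447 in⁴
  web: d = -1.549436 in → contributes +5.558433 in⁴
Total I = 7.397881 in⁴.

I_xx ≈ 7.3979 in⁴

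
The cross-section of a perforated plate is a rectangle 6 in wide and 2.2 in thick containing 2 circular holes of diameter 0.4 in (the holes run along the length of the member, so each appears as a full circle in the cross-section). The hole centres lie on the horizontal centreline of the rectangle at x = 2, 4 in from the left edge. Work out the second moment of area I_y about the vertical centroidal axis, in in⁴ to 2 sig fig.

I_y ≈ 39 in⁴

Treat the section as a set of non-overlapping primitives; coordinates are from the bounding-box lower-left.
Plate: 6 × 2.2, A = 13.2 in², x = 3 in, Ī = 39.6 in⁴.
Hole 1 (subtracted): ⌀0.4, A = 0.1257 in², x = 2 in, Ī = 0.001257 in⁴.
Hole 2 (subtracted): ⌀0.4, A = 0.1257 in², x = 4 in, Ī = 0.001257 in⁴.
By symmetry the centroid is at mid-width, x̄ = 3 in.
Transfer each piece to the vertical centroidal axis using Ī + A·d² with d = x − 3:
  plate: d = 0 in → contributes +39.6 in⁴
  hole 1: d = -1 in → contributes −0.1269 in⁴
  hole 2: d = 1 in → contributes −0.1269 in⁴
Total I = 39.35 in⁴.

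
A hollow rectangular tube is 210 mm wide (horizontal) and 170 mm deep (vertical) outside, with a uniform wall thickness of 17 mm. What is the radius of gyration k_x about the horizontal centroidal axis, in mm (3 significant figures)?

k_x ≈ 64.6 mm

Treat the section as a set of non-overlapping primitives; coordinates are from the bounding-box lower-left.
Outer rectangle: 210 × 170, A = 35 700 mm², y = 85 mm, Ī = 85 977 500 mm⁴.
Inner void (subtracted): 176 × 136, A = 23 936 mm², y = 85 mm, Ī = 36 893 355 mm⁴.
By symmetry the centroid is at mid-height, ȳ = 85 mm.
All pieces are centred on the horizontal centroidal axis, so I = ΣĪ (holes subtracted) = 49 084 145 mm⁴.
Radius of gyration: k = √(I/A) = √(49 084 145 / 11 764) = 64.594 mm.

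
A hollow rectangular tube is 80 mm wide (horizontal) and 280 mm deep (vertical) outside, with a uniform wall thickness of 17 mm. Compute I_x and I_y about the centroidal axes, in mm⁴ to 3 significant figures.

I_x ≈ 8.93 × 10⁷ mm⁴, I_y ≈ 9.95 × 10⁶ mm⁴

Split into non-overlapping primitives; take the origin at the lower-left of the bounding box.
Outer rectangle: 80 × 280, A = 22 400 mm², y = 140 mm, Ī = 146 346 667 mm⁴.
Inner void (subtracted): 46 × 246, A = 11 316 mm², y = 140 mm, Ī = 57 066 588 mm⁴.
By symmetry the centroid is at mid-height, ȳ = 140 mm.
All pieces are centred on the centroidal x-axis, so I = ΣĪ (holes subtracted) = 89 280 079 mm⁴.
Repeating about the centroidal y-axis gives I_y = 9 951 279 mm⁴.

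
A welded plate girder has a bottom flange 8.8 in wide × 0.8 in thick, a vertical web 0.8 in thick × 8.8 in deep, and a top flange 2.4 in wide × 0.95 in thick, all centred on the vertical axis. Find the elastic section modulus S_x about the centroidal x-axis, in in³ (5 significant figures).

S_x ≈ 34.283 in³

Break the section into simple shapes (no overlaps), measuring from the bottom-left corner of the bounding box.
Bottom plate: 8.8 × 0.8, A = 7.04 in², y = 0.4 in, Ī = 0.3754667 in⁴.
Web plate: 0.8 × 8.8, A = 7.04 in², y = 5.2 in, Ī = 45.43147 in⁴.
Top plate: 2.4 × 0.95, A = 2.28 in², y = 10.075 in, Ī = 0.171475 in⁴.
Centroid: ȳ = ΣA·y / ΣA = 3.813875 in.
Transfer each piece to the centroidal x-axis using Ī + A·d² with d = y − 3.813875:
  bottom plate: d = -3.413875 in → contributes +82.42346 in⁴
  web plate: d = 1.386125 in → contributes +58.95771 in⁴
  top plate: d = 6.261125 in → contributes +89.55131 in⁴
Total I = 230.9325 in⁴.
Extreme fibre distance c = 6.736125 in; S = I/c = 34.28269 in³.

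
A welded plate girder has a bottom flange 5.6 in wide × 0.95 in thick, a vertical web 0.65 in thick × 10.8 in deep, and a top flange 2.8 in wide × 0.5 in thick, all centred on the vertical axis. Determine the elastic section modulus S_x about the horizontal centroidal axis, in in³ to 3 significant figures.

S_x ≈ 33.9 in³

Break the section into simple shapes (no overlaps), measuring from the bottom-left corner of the bounding box.
Bottom plate: 5.6 × 0.95, A = 5.32 in², y = 0.475 in, Ī = 0.40011 in⁴.
Web plate: 0.65 × 10.8, A = 7.02 in², y = 6.35 in, Ī = 68.234 in⁴.
Top plate: 2.8 × 0.5, A = 1.4 in², y = 12 in, Ī = 0.029167 in⁴.
Centroid: ȳ = ΣA·y / ΣA = 4.6509 in.
Transfer each piece to the horizontal centroidal axis using Ī + A·d² with d = y − 4.6509:
  bottom plate: d = -4.1759 in → contributes +93.173 in⁴
  web plate: d = 1.6991 in → contributes +88.5 in⁴
  top plate: d = 7.3491 in → contributes +75.641 in⁴
Total I = 257.31 in⁴.
Extreme fibre distance c = 7.5991 in; S = I/c = 33.861 in³.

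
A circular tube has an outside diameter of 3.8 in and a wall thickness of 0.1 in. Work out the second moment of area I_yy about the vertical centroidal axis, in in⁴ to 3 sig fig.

I_yy ≈ 1.99 in⁴

Break the section into simple shapes (no overlaps), measuring from the bottom-left corner of the bounding box.
Outer circle: ⌀3.8, A = 11.341 in², x = 1.9 in, Ī = 10.235 in⁴.
Bore (subtracted): ⌀3.6, A = 10.179 in², x = 1.9 in, Ī = 8.2448 in⁴.
By symmetry the centroid is at mid-width, x̄ = 1.9 in.
All pieces are centred on the vertical centroidal axis, so I = ΣĪ (holes subtracted) = 1.9906 in⁴.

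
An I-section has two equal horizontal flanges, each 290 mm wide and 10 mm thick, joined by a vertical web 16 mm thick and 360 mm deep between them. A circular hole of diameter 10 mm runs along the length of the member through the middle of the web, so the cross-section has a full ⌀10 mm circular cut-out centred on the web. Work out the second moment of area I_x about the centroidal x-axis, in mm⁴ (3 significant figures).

Break the section into simple shapes (no overlaps), measuring from the bottom-left corner of the bounding box.
Bottom flange: 290 × 10, A = 2 900 mm², y = 5 mm, Ī = 24 167 mm⁴.
Web: 16 × 360, A = 5 760 mm², y = 190 mm, Ī = 62 208 000 mm⁴.
Top flange: 290 × 10, A = 2 900 mm², y = 375 mm, Ī = 24 167 mm⁴.
Hole (subtracted): ⌀10, A = 78.54 mm², y = 190 mm, Ī = 490.87 mm⁴.
By symmetry the centroid is at mid-height, ȳ = 190 mm.
Transfer each piece to the centroidal x-axis using Ī + A·d² with d = y − 190:
  bottom flange: d = -185 mm → contributes +99 276 667 mm⁴
  web: d = 0 mm → contributes +62 208 000 mm⁴
  top flange: d = 185 mm → contributes +99 276 667 mm⁴
  hole: d = 0 mm → contributes −490.87 mm⁴
Total I = 260 760 842 mm⁴.

I_x ≈ 2.61 × 10⁸ mm⁴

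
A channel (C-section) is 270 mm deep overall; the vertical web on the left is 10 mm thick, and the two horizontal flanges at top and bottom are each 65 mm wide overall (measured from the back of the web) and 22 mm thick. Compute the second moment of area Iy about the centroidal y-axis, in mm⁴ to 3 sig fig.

Iy ≈ 1.98 × 10⁶ mm⁴

Break the section into simple shapes (no overlaps), measuring from the bottom-left corner of the bounding box.
Web: 10 × 270, A = 2 700 mm², x = 5 mm, Ī = 22 500 mm⁴.
Top flange (beyond web): 55 × 22, A = 1 210 mm², x = 37.5 mm, Ī = 305 021 mm⁴.
Bottom flange (beyond web): 55 × 22, A = 1 210 mm², x = 37.5 mm, Ī = 305 021 mm⁴.
Centroid: x̄ = ΣA·x / ΣA = 20.361 mm.
Transfer each piece to the centroidal y-axis using Ī + A·d² with d = x − 20.361:
  web: d = -15.361 mm → contributes +659 620 mm⁴
  top flange (beyond web): d = 17.139 mm → contributes +660 439 mm⁴
  bottom flange (beyond web): d = 17.139 mm → contributes +660 439 mm⁴
Total I = 1 980 498 mm⁴.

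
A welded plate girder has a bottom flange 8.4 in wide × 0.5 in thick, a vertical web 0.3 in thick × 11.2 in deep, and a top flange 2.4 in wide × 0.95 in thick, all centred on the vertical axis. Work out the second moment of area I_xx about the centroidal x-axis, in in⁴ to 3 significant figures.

Decompose the section into non-overlapping parts with the origin at the bottom-left of its bounding rectangle.
Bottom plate: 8.4 × 0.5, A = 4.2 in², y = 0.25 in, Ī = 0.0875 in⁴.
Web plate: 0.3 × 11.2, A = 3.36 in², y = 6.1 in, Ī = 35.123 in⁴.
Top plate: 2.4 × 0.95, A = 2.28 in², y = 12.175 in, Ī = 0.17148 in⁴.
Centroid: ȳ = ΣA·y / ΣA = 5.0107 in.
Transfer each piece to the centroidal x-axis using Ī + A·d² with d = y − 5.0107:
  bottom plate: d = -4.7607 in → contributes +95.276 in⁴
  web plate: d = 1.0893 in → contributes +39.11 in⁴
  top plate: d = 7.1643 in → contributes +117.2 in⁴
Total I = 251.58 in⁴.

I_xx ≈ 252 in⁴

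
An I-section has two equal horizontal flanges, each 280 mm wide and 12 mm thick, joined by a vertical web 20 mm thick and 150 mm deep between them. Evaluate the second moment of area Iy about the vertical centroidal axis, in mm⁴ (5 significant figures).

Iy ≈ 4.4004 × 10⁷ mm⁴

Decompose the section into non-overlapping parts with the origin at the bottom-left of its bounding rectangle.
Bottom flange: 280 × 12, A = 3 360 mm², x = 140 mm, Ī = 21 952 000 mm⁴.
Web: 20 × 150, A = 3 000 mm², x = 140 mm, Ī = 100 000 mm⁴.
Top flange: 280 × 12, A = 3 360 mm², x = 140 mm, Ī = 21 952 000 mm⁴.
By symmetry the centroid is at mid-width, x̄ = 140 mm.
All pieces are centred on the vertical centroidal axis, so I = ΣĪ = 44 004 000 mm⁴.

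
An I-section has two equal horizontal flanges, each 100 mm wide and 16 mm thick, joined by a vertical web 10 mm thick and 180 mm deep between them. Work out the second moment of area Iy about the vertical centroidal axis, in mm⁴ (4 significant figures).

Decompose the section into non-overlapping parts with the origin at the bottom-left of its bounding rectangle.
Bottom flange: 100 × 16, A = 1 600 mm², x = 50 mm, Ī = 1 333 333 mm⁴.
Web: 10 × 180, A = 1 800 mm², x = 50 mm, Ī = 15 000 mm⁴.
Top flange: 100 × 16, A = 1 600 mm², x = 50 mm, Ī = 1 333 333 mm⁴.
By symmetry the centroid is at mid-width, x̄ = 50 mm.
All pieces are centred on the vertical centroidal axis, so I = ΣĪ = 2 681 667 mm⁴.

Iy ≈ 2.682 × 10⁶ mm⁴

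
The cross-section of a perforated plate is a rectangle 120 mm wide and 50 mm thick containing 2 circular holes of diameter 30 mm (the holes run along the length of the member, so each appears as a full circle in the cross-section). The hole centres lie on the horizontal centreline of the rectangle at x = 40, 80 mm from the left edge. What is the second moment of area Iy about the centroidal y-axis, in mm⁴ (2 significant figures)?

Iy ≈ 6.6 × 10⁶ mm⁴

Break the section into simple shapes (no overlaps), measuring from the bottom-left corner of the bounding box.
Plate: 120 × 50, A = 6 000 mm², x = 60 mm, Ī = 7 200 000 mm⁴.
Hole 1 (subtracted): ⌀30, A = 706.9 mm², x = 40 mm, Ī = 39 761 mm⁴.
Hole 2 (subtracted): ⌀30, A = 706.9 mm², x = 80 mm, Ī = 39 761 mm⁴.
By symmetry the centroid is at mid-width, x̄ = 60 mm.
Transfer each piece to the centroidal y-axis using Ī + A·d² with d = x − 60:
  plate: d = 0 mm → contributes +7 200 000 mm⁴
  hole 1: d = -20 mm → contributes −322 504 mm⁴
  hole 2: d = 20 mm → contributes −322 504 mm⁴
Total I = 6 554 992 mm⁴.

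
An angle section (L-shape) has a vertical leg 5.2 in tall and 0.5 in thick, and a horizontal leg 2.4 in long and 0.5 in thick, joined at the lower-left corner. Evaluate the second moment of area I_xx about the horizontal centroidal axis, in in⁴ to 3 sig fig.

I_xx ≈ 9.72 in⁴

Decompose the section into non-overlapping parts with the origin at the bottom-left of its bounding rectangle.
Vertical leg: 0.5 × 5.2, A = 2.6 in², y = 2.6 in, Ī = 5.8587 in⁴.
Horizontal leg (remainder): 1.9 × 0.5, A = 0.95 in², y = 0.25 in, Ī = 0.019792 in⁴.
Centroid: ȳ = ΣA·y / ΣA = 1.9711 in.
Transfer each piece to the horizontal centroidal axis using Ī + A·d² with d = y − 1.9711:
  vertical leg: d = 0.62887 in → contributes +6.8869 in⁴
  horizontal leg (remainder): d = -1.7211 in → contributes +2.834 in⁴
Total I = 9.7209 in⁴.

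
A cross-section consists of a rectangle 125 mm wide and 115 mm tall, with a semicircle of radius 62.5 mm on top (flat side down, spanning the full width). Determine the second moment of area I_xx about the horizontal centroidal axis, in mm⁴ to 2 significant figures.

I_xx ≈ 4.8 × 10⁷ mm⁴

Split into non-overlapping primitives; take the origin at the lower-left of the bounding box.
Rectangular body: 125 × 115, A = 14 375 mm², y = 57.5 mm, Ī = 15 842 448 mm⁴.
Semicircular cap: semicircle r = 62.5, A = 6 136 mm², y = 141.5 mm, Ī = 1 674 758 mm⁴.
Centroid: ȳ = ΣA·y / ΣA = 82.64 mm.
Transfer each piece to the horizontal centroidal axis using Ī + A·d² with d = y − 82.64:
  rectangular body: d = -25.14 mm → contributes +24 925 312 mm⁴
  semicircular cap: d = 58.89 mm → contributes +22 953 736 mm⁴
Total I = 47 879 048 mm⁴.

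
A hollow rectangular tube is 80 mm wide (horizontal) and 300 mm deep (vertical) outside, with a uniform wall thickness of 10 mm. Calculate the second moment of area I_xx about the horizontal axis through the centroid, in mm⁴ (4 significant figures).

I_xx ≈ 7.024 × 10⁷ mm⁴

Break the section into simple shapes (no overlaps), measuring from the bottom-left corner of the bounding box.
Outer rectangle: 80 × 300, A = 24 000 mm², y = 150 mm, Ī = 180 000 000 mm⁴.
Inner void (subtracted): 60 × 280, A = 16 800 mm², y = 150 mm, Ī = 109 760 000 mm⁴.
By symmetry the centroid is at mid-height, ȳ = 150 mm.
All pieces are centred on the horizontal axis through the centroid, so I = ΣĪ (holes subtracted) = 70 240 000 mm⁴.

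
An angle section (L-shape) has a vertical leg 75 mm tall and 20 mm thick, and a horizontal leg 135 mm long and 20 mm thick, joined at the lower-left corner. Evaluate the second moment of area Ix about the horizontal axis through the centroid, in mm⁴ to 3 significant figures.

Ix ≈ 1.47 × 10⁶ mm⁴

Treat the section as a set of non-overlapping primitives; coordinates are from the bounding-box lower-left.
Vertical leg: 20 × 75, A = 1 500 mm², y = 37.5 mm, Ī = 703 125 mm⁴.
Horizontal leg (remainder): 115 × 20, A = 2 300 mm², y = 10 mm, Ī = 76 667 mm⁴.
Centroid: ȳ = ΣA·y / ΣA = 20.855 mm.
Transfer each piece to the horizontal axis through the centroid using Ī + A·d² with d = y − 20.855:
  vertical leg: d = 16.645 mm → contributes +1 118 696 mm⁴
  horizontal leg (remainder): d = -10.855 mm → contributes +347 691 mm⁴
Total I = 1 466 387 mm⁴.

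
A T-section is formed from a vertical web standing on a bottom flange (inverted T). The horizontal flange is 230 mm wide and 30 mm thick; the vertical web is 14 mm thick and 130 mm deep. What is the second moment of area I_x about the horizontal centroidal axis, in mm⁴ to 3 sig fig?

I_x ≈ 1.23 × 10⁷ mm⁴

Break the section into simple shapes (no overlaps), measuring from the bottom-left corner of the bounding box.
Flange: 230 × 30, A = 6 900 mm², y = 15 mm, Ī = 517 500 mm⁴.
Web: 14 × 130, A = 1 820 mm², y = 95 mm, Ī = 2 563 167 mm⁴.
Centroid: ȳ = ΣA·y / ΣA = 31.697 mm.
Transfer each piece to the horizontal centroidal axis using Ī + A·d² with d = y − 31.697:
  flange: d = -16.697 mm → contributes +2 441 207 mm⁴
  web: d = 63.303 mm → contributes +9 856 341 mm⁴
Total I = 12 297 547 mm⁴.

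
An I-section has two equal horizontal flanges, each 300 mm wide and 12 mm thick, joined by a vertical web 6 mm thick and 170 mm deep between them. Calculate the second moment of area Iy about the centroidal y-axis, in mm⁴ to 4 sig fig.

Treat the section as a set of non-overlapping primitives; coordinates are from the bounding-box lower-left.
Bottom flange: 300 × 12, A = 3 600 mm², x = 150 mm, Ī = 27 000 000 mm⁴.
Web: 6 × 170, A = 1 020 mm², x = 150 mm, Ī = 3 060 mm⁴.
Top flange: 300 × 12, A = 3 600 mm², x = 150 mm, Ī = 27 000 000 mm⁴.
By symmetry the centroid is at mid-width, x̄ = 150 mm.
All pieces are centred on the centroidal y-axis, so I = ΣĪ = 54 003 060 mm⁴.

Iy ≈ 5.400 × 10⁷ mm⁴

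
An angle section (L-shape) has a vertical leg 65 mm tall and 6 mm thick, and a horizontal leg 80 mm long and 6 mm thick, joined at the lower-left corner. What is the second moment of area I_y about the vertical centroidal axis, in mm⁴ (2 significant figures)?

Treat the section as a set of non-overlapping primitives; coordinates are from the bounding-box lower-left.
Vertical leg: 6 × 65, A = 390 mm², x = 3 mm, Ī = 1 170 mm⁴.
Horizontal leg (remainder): 74 × 6, A = 444 mm², x = 43 mm, Ī = 202 612 mm⁴.
Centroid: x̄ = ΣA·x / ΣA = 24.29 mm.
Transfer each piece to the vertical centroidal axis using Ī + A·d² with d = x − 24.29:
  vertical leg: d = -21.29 mm → contributes +178 025 mm⁴
  horizontal leg (remainder): d = 18.71 mm → contributes +357 958 mm⁴
Total I = 535 983 mm⁴.

I_y ≈ 5.4 × 10⁵ mm⁴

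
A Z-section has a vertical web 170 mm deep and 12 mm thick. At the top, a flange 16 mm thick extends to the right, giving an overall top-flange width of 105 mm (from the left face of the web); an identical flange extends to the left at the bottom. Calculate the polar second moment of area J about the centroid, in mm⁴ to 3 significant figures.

J ≈ 3.30 × 10⁷ mm⁴

Treat the section as a set of non-overlapping primitives; coordinates are from the bounding-box lower-left.
Web: 12 × 170, A = 2 040 mm², y = 85 mm, Ī = 4 913 000 mm⁴.
Top flange (beyond web): 93 × 16, A = 1 488 mm², y = 162 mm, Ī = 31 744 mm⁴.
Bottom flange (beyond web): 93 × 16, A = 1 488 mm², y = 8 mm, Ī = 31 744 mm⁴.
Centroid: ȳ = ΣA·y / ΣA = 85 mm.
Transfer each piece to the centroidal x-axis using Ī + A·d² with d = y − 85:
  web: d = 0 mm → contributes +4 913 000 mm⁴
  top flange (beyond web): d = 77 mm → contributes +8 854 096 mm⁴
  bottom flange (beyond web): d = -77 mm → contributes +8 854 096 mm⁴
Total I = 22 621 192 mm⁴.
For the y-axis: x̄ = 99 mm.
Repeating about the centroidal y-axis gives I_y = 10 372 032 mm⁴.
Polar second moment: J = I_x + I_y = 32 993 224 mm⁴.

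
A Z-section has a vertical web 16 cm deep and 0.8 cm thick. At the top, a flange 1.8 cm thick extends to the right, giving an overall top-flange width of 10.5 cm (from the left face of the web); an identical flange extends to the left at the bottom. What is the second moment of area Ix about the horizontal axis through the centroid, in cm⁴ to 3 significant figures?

Ix ≈ 2040 cm⁴

Split into non-overlapping primitives; take the origin at the lower-left of the bounding box.
Web: 0.8 × 16, A = 12.8 cm², y = 8 cm, Ī = 273.07 cm⁴.
Top flange (beyond web): 9.7 × 1.8, A = 17.46 cm², y = 15.1 cm, Ī = 4.7142 cm⁴.
Bottom flange (beyond web): 9.7 × 1.8, A = 17.46 cm², y = 0.9 cm, Ī = 4.7142 cm⁴.
Centroid: ȳ = ΣA·y / ΣA = 8 cm.
Transfer each piece to the horizontal axis through the centroid using Ī + A·d² with d = y − 8:
  web: d = 0 cm → contributes +273.07 cm⁴
  top flange (beyond web): d = 7.1 cm → contributes +884.87 cm⁴
  bottom flange (beyond web): d = -7.1 cm → contributes +884.87 cm⁴
Total I = 2042.8 cm⁴.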